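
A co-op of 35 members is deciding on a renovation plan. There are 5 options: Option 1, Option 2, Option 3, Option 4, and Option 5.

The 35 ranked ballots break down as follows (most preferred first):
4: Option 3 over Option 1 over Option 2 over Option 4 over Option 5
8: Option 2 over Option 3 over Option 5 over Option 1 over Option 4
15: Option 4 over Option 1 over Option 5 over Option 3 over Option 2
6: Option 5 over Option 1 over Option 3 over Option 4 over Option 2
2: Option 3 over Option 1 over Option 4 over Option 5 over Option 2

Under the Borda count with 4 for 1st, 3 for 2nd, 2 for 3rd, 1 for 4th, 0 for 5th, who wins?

Option 1

Option 1: 4×3 + 8×1 + 15×3 + 6×3 + 2×3 = 89
Option 2: 4×2 + 8×4 + 15×0 + 6×0 + 2×0 = 40
Option 3: 4×4 + 8×3 + 15×1 + 6×2 + 2×4 = 75
Option 4: 4×1 + 8×0 + 15×4 + 6×1 + 2×2 = 74
Option 5: 4×0 + 8×2 + 15×2 + 6×4 + 2×1 = 72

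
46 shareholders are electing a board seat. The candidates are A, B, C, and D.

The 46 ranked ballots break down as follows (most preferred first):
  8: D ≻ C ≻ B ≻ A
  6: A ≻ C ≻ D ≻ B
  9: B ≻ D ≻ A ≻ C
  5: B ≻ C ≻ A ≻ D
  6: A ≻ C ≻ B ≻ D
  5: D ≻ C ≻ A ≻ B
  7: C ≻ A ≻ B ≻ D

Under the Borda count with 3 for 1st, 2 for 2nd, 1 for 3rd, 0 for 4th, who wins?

C

A: 8×0 + 6×3 + 9×1 + 5×1 + 6×3 + 5×1 + 7×2 = 69
B: 8×1 + 6×0 + 9×3 + 5×3 + 6×1 + 5×0 + 7×1 = 63
C: 8×2 + 6×2 + 9×0 + 5×2 + 6×2 + 5×2 + 7×3 = 81
D: 8×3 + 6×1 + 9×2 + 5×0 + 6×0 + 5×3 + 7×0 = 63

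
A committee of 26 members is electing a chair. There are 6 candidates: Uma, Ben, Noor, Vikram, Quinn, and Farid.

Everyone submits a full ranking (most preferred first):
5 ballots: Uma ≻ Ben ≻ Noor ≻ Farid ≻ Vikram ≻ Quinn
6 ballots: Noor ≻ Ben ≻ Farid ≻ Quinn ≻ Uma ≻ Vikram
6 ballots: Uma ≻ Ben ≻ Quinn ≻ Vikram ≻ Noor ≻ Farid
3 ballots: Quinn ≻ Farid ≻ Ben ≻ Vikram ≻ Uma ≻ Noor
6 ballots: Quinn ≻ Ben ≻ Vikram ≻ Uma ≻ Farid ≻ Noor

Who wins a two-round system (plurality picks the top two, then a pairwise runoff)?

Round 1 first-place votes: Uma 11, Ben 0, Noor 6, Vikram 0, Quinn 9, Farid 0. Uma and Quinn advance.
Runoff: Uma is ranked above Quinn on 11 ballots, Quinn above Uma on 15.

Quinn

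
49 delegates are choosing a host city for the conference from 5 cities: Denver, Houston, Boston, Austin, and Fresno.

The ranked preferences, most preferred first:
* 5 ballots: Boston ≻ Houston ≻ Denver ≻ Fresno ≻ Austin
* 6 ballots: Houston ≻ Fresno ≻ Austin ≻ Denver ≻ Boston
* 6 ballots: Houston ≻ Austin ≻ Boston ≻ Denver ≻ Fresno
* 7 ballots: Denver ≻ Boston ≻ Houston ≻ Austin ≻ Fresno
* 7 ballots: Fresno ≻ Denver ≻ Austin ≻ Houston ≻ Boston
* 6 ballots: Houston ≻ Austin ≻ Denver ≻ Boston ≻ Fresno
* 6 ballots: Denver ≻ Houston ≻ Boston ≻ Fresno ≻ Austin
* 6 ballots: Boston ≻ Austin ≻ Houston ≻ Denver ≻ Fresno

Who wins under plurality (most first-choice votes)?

First-place votes: Denver 13, Houston 18, Boston 11, Austin 0, Fresno 7.

Houston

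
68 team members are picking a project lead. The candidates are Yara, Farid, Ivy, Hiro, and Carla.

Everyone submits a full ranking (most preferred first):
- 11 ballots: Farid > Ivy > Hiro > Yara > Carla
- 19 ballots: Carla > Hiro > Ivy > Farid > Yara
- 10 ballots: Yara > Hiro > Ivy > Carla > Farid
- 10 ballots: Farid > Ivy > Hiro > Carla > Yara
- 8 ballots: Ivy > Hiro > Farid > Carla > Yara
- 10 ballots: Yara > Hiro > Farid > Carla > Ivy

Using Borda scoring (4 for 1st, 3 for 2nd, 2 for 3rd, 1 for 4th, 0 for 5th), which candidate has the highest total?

Yara: 11×1 + 19×0 + 10×4 + 10×0 + 8×0 + 10×4 = 91
Farid: 11×4 + 19×1 + 10×0 + 10×4 + 8×2 + 10×2 = 139
Ivy: 11×3 + 19×2 + 10×2 + 10×3 + 8×4 + 10×0 = 153
Hiro: 11×2 + 19×3 + 10×3 + 10×2 + 8×3 + 10×3 = 183
Carla: 11×0 + 19×4 + 10×1 + 10×1 + 8×1 + 10×1 = 114

Hiro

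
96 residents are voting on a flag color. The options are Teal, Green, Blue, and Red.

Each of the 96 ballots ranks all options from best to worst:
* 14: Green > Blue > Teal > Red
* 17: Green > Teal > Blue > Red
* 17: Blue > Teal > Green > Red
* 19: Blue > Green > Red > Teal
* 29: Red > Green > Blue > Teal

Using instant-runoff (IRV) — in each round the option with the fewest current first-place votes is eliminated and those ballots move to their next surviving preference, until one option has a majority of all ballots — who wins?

Green

Round 1: Teal 0, Green 31, Blue 36, Red 29. Teal eliminated.
Round 2: Green 31, Blue 36, Red 29. Red eliminated.
Round 3: Green 60, Blue 36. Green has a majority (≥49).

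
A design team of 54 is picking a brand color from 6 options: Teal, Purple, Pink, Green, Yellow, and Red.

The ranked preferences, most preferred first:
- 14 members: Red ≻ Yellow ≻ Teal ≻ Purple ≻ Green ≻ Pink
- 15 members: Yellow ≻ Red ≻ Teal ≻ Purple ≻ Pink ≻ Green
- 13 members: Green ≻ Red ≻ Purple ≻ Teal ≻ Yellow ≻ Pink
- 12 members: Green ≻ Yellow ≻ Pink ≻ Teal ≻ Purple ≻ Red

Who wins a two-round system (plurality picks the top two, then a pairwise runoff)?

Yellow

Round 1 first-place votes: Teal 0, Purple 0, Pink 0, Green 25, Yellow 15, Red 14. Green and Yellow advance.
Runoff: Green is ranked above Yellow on 25 ballots, Yellow above Green on 29.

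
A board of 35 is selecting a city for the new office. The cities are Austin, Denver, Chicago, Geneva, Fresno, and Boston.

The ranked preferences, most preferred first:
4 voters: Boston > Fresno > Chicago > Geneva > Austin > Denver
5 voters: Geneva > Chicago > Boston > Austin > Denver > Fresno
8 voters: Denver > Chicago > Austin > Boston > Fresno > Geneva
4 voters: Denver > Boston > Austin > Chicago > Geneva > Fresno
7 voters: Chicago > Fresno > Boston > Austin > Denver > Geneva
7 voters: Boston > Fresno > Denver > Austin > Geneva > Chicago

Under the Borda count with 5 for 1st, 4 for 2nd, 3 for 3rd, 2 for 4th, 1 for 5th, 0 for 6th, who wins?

Austin: 4×1 + 5×2 + 8×3 + 4×3 + 7×2 + 7×2 = 78
Denver: 4×0 + 5×1 + 8×5 + 4×5 + 7×1 + 7×3 = 93
Chicago: 4×3 + 5×4 + 8×4 + 4×2 + 7×5 + 7×0 = 107
Geneva: 4×2 + 5×5 + 8×0 + 4×1 + 7×0 + 7×1 = 44
Fresno: 4×4 + 5×0 + 8×1 + 4×0 + 7×4 + 7×4 = 80
Boston: 4×5 + 5×3 + 8×2 + 4×4 + 7×3 + 7×5 = 123

Boston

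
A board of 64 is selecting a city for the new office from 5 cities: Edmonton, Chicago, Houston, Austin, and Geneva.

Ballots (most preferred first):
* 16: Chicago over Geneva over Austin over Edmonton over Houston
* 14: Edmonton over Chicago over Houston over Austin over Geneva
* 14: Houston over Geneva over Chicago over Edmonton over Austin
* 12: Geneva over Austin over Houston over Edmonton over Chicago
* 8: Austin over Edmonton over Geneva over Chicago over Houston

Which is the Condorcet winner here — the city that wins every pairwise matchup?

Geneva vs Edmonton: 42–22
Geneva vs Chicago: 34–30
Geneva vs Houston: 36–28
Geneva vs Austin: 42–22
Geneva beats every other city.

Geneva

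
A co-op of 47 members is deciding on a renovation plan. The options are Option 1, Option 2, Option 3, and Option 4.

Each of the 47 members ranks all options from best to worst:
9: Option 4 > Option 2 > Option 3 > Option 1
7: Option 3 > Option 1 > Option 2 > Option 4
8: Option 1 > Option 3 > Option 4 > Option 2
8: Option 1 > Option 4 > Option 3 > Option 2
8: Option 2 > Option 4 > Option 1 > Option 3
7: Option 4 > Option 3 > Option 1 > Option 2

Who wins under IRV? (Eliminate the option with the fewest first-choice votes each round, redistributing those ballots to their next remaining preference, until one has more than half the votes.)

Round 1: Option 1 16, Option 2 8, Option 3 7, Option 4 16. Option 3 eliminated.
Round 2: Option 1 23, Option 2 8, Option 4 16. Option 2 eliminated.
Round 3: Option 1 23, Option 4 24. Option 4 has a majority (≥24).

Option 4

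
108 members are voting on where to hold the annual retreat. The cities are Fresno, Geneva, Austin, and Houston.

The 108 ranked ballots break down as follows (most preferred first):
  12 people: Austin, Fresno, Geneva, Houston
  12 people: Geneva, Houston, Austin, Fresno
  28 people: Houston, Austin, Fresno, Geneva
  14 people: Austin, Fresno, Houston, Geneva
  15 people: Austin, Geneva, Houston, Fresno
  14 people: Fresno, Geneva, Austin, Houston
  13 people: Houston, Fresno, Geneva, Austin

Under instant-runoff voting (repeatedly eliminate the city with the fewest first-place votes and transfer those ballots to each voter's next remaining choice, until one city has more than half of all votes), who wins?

Round 1: Fresno 14, Geneva 12, Austin 41, Houston 41. Geneva eliminated.
Round 2: Fresno 14, Austin 41, Houston 53. Fresno eliminated.
Round 3: Austin 55, Houston 53. Austin has a majority (≥55).

Austin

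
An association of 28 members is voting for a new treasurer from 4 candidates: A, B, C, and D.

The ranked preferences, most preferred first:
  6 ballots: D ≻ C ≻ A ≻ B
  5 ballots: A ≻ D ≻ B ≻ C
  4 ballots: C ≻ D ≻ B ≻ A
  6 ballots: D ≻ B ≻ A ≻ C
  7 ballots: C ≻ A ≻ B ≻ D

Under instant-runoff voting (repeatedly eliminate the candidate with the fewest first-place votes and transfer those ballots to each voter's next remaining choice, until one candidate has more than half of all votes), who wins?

Round 1: A 5, B 0, C 11, D 12. B eliminated.
Round 2: A 5, C 11, D 12. A eliminated.
Round 3: C 11, D 17. D has a majority (≥15).

D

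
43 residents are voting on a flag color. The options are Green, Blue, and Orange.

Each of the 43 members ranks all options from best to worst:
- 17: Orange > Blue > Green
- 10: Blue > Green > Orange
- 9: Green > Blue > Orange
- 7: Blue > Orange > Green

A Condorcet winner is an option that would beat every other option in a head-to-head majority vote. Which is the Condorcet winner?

Blue vs Green: 34–9
Blue vs Orange: 26–17
Blue beats every other option.

Blue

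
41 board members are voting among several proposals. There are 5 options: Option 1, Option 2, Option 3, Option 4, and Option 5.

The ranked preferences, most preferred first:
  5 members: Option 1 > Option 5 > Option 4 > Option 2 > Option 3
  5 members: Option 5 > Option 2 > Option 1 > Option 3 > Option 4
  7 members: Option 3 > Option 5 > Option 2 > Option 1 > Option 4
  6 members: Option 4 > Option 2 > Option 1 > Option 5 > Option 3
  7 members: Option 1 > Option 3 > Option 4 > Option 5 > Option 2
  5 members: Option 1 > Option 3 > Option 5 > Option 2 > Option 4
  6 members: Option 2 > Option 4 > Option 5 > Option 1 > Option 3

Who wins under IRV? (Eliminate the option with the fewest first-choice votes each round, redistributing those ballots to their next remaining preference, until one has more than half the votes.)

Round 1: Option 1 17, Option 2 6, Option 3 7, Option 4 6, Option 5 5. Option 5 eliminated.
Round 2: Option 1 17, Option 2 11, Option 3 7, Option 4 6. Option 4 eliminated.
Round 3: Option 1 17, Option 2 17, Option 3 7. Option 3 eliminated.
Round 4: Option 1 17, Option 2 24. Option 2 has a majority (≥21).

Option 2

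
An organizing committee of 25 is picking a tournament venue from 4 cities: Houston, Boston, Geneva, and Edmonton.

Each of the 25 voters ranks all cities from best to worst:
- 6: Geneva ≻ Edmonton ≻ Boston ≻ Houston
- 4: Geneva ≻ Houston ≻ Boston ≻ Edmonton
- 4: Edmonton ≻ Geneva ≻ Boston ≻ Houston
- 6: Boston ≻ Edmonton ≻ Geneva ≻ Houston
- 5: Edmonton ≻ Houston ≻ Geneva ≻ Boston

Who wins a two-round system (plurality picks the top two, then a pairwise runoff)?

Edmonton

Round 1 first-place votes: Houston 0, Boston 6, Geneva 10, Edmonton 9. Geneva and Edmonton advance.
Runoff: Geneva is ranked above Edmonton on 10 ballots, Edmonton above Geneva on 15.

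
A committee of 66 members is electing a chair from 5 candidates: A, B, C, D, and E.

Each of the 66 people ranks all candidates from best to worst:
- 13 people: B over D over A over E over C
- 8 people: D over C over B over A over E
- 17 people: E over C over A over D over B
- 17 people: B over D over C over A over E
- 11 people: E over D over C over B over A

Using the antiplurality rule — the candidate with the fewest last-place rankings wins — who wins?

D

Last-place votes: A 11, B 17, C 13, D 0, E 25.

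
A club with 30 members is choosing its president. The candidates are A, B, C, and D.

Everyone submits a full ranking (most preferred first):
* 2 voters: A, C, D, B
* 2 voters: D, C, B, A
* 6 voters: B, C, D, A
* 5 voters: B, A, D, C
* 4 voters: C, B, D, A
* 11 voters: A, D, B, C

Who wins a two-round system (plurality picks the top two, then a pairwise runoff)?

Round 1 first-place votes: A 13, B 11, C 4, D 2. A and B advance.
Runoff: A is ranked above B on 13 ballots, B above A on 17.

B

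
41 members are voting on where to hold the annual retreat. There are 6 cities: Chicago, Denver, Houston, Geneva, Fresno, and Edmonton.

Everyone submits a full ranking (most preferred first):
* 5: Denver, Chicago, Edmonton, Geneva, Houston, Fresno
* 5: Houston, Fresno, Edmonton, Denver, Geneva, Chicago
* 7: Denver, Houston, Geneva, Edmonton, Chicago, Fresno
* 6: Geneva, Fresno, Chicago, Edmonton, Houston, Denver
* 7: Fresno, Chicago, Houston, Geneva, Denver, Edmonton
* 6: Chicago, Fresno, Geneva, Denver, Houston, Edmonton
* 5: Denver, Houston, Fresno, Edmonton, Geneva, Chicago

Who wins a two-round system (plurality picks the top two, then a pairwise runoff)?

Fresno

Round 1 first-place votes: Chicago 6, Denver 17, Houston 5, Geneva 6, Fresno 7, Edmonton 0. Denver and Fresno advance.
Runoff: Denver is ranked above Fresno on 17 ballots, Fresno above Denver on 24.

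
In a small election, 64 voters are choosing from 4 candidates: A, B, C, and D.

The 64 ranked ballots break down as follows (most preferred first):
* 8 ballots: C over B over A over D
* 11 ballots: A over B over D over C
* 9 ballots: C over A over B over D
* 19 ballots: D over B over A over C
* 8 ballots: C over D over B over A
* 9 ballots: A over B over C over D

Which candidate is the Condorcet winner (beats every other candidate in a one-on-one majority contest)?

B

B vs A: 35–29
B vs C: 39–25
B vs D: 37–27
B beats every other candidate.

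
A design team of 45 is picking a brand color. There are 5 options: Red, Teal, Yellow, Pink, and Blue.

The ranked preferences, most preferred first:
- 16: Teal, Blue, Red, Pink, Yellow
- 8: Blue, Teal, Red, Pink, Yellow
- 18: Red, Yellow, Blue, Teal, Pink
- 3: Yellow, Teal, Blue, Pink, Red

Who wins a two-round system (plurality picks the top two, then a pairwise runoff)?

Round 1 first-place votes: Red 18, Teal 16, Yellow 3, Pink 0, Blue 8. Red and Teal advance.
Runoff: Red is ranked above Teal on 18 ballots, Teal above Red on 27.

Teal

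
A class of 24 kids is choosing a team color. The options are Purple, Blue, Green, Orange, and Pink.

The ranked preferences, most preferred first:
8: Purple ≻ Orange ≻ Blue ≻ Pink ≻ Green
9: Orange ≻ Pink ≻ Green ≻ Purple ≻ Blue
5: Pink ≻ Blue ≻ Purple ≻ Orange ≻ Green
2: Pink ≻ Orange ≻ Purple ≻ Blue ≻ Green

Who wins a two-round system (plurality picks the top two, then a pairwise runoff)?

Purple

Round 1 first-place votes: Purple 8, Blue 0, Green 0, Orange 9, Pink 7. Orange and Purple advance.
Runoff: Orange is ranked above Purple on 11 ballots, Purple above Orange on 13.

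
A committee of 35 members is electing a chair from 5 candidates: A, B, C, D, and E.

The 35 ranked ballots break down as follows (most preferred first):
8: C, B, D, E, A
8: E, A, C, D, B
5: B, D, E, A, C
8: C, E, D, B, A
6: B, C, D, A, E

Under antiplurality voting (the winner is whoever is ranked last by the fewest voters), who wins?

Last-place votes: A 16, B 8, C 5, D 0, E 6.

D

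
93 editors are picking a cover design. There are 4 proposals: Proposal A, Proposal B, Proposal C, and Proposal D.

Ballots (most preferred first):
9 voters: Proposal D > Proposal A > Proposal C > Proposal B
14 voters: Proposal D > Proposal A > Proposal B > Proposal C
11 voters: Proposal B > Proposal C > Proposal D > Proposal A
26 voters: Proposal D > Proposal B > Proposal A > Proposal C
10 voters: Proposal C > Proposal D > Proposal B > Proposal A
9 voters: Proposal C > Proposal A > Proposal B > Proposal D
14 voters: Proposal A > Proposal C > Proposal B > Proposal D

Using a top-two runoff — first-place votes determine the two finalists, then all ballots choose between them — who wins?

Proposal D

Round 1 first-place votes: Proposal A 14, Proposal B 11, Proposal C 19, Proposal D 49. Proposal D and Proposal C advance.
Runoff: Proposal D is ranked above Proposal C on 49 ballots, Proposal C above Proposal D on 44.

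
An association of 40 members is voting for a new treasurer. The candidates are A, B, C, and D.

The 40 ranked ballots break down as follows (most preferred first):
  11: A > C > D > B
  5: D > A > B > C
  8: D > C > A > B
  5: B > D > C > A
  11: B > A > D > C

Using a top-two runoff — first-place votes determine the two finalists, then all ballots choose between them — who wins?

Round 1 first-place votes: A 11, B 16, C 0, D 13. B and D advance.
Runoff: B is ranked above D on 16 ballots, D above B on 24.

D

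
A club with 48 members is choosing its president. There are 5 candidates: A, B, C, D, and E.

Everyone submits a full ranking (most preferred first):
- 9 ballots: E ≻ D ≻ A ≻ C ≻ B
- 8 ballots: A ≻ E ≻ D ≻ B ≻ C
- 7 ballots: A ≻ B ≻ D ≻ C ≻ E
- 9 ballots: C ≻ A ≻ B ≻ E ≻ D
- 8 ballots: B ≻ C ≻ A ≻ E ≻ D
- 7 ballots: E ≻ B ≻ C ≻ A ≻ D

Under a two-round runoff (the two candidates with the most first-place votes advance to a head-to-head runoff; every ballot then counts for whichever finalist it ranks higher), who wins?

Round 1 first-place votes: A 15, B 8, C 9, D 0, E 16. E and A advance.
Runoff: E is ranked above A on 16 ballots, A above E on 32.

A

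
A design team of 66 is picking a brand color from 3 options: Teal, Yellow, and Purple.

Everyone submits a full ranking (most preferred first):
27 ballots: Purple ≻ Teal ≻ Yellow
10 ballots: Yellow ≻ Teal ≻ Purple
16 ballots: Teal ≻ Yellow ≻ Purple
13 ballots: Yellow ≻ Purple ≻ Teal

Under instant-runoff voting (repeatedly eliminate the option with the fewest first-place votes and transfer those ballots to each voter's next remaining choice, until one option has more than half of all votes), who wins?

Round 1: Teal 16, Yellow 23, Purple 27. Teal eliminated.
Round 2: Yellow 39, Purple 27. Yellow has a majority (≥34).

Yellow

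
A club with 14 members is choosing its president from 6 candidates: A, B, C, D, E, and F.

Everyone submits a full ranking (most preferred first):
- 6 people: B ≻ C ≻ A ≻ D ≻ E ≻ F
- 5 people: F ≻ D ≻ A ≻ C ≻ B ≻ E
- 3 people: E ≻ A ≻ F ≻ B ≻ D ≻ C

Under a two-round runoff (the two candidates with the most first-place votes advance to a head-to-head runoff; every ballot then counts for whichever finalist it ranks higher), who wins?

Round 1 first-place votes: A 0, B 6, C 0, D 0, E 3, F 5. B and F advance.
Runoff: B is ranked above F on 6 ballots, F above B on 8.

F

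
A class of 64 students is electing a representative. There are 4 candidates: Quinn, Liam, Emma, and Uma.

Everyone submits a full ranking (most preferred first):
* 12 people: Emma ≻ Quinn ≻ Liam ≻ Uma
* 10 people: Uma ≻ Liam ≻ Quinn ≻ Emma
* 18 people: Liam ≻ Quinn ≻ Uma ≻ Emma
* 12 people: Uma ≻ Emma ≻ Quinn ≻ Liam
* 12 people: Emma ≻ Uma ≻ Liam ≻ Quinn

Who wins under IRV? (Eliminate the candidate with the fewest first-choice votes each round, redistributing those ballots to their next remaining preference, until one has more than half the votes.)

Round 1: Quinn 0, Liam 18, Emma 24, Uma 22. Quinn eliminated.
Round 2: Liam 18, Emma 24, Uma 22. Liam eliminated.
Round 3: Emma 24, Uma 40. Uma has a majority (≥33).

Uma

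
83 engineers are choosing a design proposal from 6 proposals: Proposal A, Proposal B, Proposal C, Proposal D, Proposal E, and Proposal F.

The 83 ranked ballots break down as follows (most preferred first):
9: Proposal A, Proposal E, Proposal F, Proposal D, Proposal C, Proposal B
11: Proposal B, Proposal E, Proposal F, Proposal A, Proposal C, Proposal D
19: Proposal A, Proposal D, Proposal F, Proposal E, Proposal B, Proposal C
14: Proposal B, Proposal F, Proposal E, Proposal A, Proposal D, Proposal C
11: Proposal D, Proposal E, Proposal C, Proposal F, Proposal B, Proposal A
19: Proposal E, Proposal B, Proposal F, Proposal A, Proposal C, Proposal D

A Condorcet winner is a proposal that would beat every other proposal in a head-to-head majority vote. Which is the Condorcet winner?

Proposal E vs Proposal A: 55–28
Proposal E vs Proposal B: 58–25
Proposal E vs Proposal C: 83–0
Proposal E vs Proposal D: 53–30
Proposal E vs Proposal F: 50–33
Proposal E beats every other proposal.

Proposal E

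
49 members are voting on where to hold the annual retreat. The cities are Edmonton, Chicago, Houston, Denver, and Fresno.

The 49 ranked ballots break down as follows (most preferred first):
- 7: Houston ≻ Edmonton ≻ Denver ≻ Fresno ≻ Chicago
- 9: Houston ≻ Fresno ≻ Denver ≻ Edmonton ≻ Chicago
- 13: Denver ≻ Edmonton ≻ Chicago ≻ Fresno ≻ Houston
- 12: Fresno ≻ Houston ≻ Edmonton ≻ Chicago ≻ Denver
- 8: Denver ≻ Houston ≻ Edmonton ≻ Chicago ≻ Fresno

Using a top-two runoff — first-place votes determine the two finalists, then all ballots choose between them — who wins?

Houston

Round 1 first-place votes: Edmonton 0, Chicago 0, Houston 16, Denver 21, Fresno 12. Denver and Houston advance.
Runoff: Denver is ranked above Houston on 21 ballots, Houston above Denver on 28.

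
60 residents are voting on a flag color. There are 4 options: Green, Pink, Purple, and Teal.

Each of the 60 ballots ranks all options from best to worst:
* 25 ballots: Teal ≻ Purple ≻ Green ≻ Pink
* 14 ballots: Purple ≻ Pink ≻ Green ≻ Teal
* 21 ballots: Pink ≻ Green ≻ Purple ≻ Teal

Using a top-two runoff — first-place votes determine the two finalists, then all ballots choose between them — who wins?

Round 1 first-place votes: Green 0, Pink 21, Purple 14, Teal 25. Teal and Pink advance.
Runoff: Teal is ranked above Pink on 25 ballots, Pink above Teal on 35.

Pink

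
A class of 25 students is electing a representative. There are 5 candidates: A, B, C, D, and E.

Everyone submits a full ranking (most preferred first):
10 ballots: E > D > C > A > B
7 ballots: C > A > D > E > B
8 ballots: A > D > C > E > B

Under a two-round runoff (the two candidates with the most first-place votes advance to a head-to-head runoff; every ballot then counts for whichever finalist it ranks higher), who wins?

Round 1 first-place votes: A 8, B 0, C 7, D 0, E 10. E and A advance.
Runoff: E is ranked above A on 10 ballots, A above E on 15.

A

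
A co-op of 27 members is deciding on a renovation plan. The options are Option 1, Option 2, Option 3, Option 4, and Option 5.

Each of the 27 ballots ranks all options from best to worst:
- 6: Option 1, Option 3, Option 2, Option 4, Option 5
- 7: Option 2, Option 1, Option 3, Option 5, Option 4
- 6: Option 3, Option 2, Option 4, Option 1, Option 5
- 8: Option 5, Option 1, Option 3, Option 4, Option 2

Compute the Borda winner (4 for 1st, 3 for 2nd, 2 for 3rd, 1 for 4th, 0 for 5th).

Option 1: 6×4 + 7×3 + 6×1 + 8×3 = 75
Option 2: 6×2 + 7×4 + 6×3 + 8×0 = 58
Option 3: 6×3 + 7×2 + 6×4 + 8×2 = 72
Option 4: 6×1 + 7×0 + 6×2 + 8×1 = 26
Option 5: 6×0 + 7×1 + 6×0 + 8×4 = 39

Option 1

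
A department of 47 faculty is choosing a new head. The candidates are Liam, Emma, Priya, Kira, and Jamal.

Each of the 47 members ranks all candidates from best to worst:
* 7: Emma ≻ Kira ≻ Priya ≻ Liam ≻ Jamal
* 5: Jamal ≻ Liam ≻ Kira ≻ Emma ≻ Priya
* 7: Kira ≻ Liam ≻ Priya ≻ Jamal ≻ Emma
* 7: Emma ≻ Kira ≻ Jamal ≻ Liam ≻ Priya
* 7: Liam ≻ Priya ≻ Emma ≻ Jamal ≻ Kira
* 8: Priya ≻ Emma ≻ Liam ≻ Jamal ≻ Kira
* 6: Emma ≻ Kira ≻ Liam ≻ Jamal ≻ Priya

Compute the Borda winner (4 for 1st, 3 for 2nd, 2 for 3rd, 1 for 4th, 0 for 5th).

Emma

Liam: 7×1 + 5×3 + 7×3 + 7×1 + 7×4 + 8×2 + 6×2 = 106
Emma: 7×4 + 5×1 + 7×0 + 7×4 + 7×2 + 8×3 + 6×4 = 123
Priya: 7×2 + 5×0 + 7×2 + 7×0 + 7×3 + 8×4 + 6×0 = 81
Kira: 7×3 + 5×2 + 7×4 + 7×3 + 7×0 + 8×0 + 6×3 = 98
Jamal: 7×0 + 5×4 + 7×1 + 7×2 + 7×1 + 8×1 + 6×1 = 62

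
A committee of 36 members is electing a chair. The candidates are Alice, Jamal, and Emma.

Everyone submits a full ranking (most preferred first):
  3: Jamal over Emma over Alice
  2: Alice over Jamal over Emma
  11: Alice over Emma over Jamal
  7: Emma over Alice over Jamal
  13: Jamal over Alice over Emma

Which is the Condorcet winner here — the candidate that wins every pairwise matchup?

Alice

Alice vs Jamal: 20–16
Alice vs Emma: 26–10
Alice beats every other candidate.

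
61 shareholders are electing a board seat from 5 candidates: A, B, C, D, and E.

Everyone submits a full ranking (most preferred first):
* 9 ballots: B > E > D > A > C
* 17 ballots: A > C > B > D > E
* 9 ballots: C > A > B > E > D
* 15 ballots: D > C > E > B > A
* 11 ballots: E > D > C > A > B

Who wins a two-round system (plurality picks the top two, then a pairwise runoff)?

Round 1 first-place votes: A 17, B 9, C 9, D 15, E 11. A and D advance.
Runoff: A is ranked above D on 26 ballots, D above A on 35.

D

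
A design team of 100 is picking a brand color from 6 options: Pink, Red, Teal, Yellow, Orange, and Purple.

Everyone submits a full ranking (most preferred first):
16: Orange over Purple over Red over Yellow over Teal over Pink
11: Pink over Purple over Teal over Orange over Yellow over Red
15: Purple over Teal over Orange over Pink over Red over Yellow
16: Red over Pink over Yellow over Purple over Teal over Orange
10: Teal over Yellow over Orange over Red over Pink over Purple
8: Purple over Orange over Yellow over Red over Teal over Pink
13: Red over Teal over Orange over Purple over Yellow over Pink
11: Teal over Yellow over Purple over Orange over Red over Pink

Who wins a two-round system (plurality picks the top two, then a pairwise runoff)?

Purple

Round 1 first-place votes: Pink 11, Red 29, Teal 21, Yellow 0, Orange 16, Purple 23. Red and Purple advance.
Runoff: Red is ranked above Purple on 39 ballots, Purple above Red on 61.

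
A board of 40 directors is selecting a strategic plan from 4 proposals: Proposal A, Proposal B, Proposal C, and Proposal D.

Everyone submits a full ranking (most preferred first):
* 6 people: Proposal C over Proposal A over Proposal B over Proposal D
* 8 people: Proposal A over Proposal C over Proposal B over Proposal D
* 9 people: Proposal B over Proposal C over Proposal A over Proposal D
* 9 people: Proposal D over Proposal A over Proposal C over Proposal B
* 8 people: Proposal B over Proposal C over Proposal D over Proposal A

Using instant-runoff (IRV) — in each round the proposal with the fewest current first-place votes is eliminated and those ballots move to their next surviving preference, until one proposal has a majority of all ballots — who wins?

Proposal A

Round 1: Proposal A 8, Proposal B 17, Proposal C 6, Proposal D 9. Proposal C eliminated.
Round 2: Proposal A 14, Proposal B 17, Proposal D 9. Proposal D eliminated.
Round 3: Proposal A 23, Proposal B 17. Proposal A has a majority (≥21).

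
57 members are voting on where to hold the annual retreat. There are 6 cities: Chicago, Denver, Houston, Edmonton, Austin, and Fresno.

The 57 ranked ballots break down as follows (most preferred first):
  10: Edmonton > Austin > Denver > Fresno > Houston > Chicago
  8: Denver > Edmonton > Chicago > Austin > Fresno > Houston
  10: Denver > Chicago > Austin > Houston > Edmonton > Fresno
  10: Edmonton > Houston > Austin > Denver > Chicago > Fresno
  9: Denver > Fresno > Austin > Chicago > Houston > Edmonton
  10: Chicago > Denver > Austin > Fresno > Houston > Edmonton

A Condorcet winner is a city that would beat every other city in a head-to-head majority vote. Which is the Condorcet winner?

Denver

Denver vs Chicago: 47–10
Denver vs Houston: 47–10
Denver vs Edmonton: 37–20
Denver vs Austin: 37–20
Denver vs Fresno: 57–0
Denver beats every other city.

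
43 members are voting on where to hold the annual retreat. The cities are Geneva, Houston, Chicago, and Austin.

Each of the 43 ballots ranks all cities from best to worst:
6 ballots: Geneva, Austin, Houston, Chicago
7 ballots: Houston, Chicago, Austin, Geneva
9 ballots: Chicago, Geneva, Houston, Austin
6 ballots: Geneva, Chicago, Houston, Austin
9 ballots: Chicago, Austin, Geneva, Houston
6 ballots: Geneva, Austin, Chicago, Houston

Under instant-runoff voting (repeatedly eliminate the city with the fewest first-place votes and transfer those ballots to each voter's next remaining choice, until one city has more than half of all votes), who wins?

Chicago

Round 1: Geneva 18, Houston 7, Chicago 18, Austin 0. Austin eliminated.
Round 2: Geneva 18, Houston 7, Chicago 18. Houston eliminated.
Round 3: Geneva 18, Chicago 25. Chicago has a majority (≥22).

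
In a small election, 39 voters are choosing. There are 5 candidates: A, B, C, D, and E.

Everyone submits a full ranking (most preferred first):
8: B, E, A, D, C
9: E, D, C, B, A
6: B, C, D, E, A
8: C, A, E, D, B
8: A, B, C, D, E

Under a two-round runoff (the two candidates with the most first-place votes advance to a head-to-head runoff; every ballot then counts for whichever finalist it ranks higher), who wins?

Round 1 first-place votes: A 8, B 14, C 8, D 0, E 9. B and E advance.
Runoff: B is ranked above E on 22 ballots, E above B on 17.

B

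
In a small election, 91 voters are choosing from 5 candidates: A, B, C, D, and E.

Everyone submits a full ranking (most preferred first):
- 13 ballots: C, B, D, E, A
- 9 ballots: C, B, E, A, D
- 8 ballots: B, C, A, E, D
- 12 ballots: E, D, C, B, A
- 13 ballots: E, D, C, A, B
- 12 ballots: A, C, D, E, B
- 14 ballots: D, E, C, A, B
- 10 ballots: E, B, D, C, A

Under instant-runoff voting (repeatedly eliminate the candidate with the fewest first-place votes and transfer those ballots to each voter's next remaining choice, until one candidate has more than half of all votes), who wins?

E

Round 1: A 12, B 8, C 22, D 14, E 35. B eliminated.
Round 2: A 12, C 30, D 14, E 35. A eliminated.
Round 3: C 42, D 14, E 35. D eliminated.
Round 4: C 42, E 49. E has a majority (≥46).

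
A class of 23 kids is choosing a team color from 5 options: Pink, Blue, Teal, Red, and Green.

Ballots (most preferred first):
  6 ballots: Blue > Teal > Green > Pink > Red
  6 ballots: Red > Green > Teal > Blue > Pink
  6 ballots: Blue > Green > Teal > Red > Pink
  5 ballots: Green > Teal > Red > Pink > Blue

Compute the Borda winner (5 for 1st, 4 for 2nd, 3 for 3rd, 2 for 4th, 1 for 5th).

Pink: 6×2 + 6×1 + 6×1 + 5×2 = 34
Blue: 6×5 + 6×2 + 6×5 + 5×1 = 77
Teal: 6×4 + 6×3 + 6×3 + 5×4 = 80
Red: 6×1 + 6×5 + 6×2 + 5×3 = 63
Green: 6×3 + 6×4 + 6×4 + 5×5 = 91

Green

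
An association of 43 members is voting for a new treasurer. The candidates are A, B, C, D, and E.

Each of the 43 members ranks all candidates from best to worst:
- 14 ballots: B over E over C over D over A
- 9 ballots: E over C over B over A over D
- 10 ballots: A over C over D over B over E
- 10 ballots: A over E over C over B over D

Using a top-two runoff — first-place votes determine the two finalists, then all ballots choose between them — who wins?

B

Round 1 first-place votes: A 20, B 14, C 0, D 0, E 9. A and B advance.
Runoff: A is ranked above B on 20 ballots, B above A on 23.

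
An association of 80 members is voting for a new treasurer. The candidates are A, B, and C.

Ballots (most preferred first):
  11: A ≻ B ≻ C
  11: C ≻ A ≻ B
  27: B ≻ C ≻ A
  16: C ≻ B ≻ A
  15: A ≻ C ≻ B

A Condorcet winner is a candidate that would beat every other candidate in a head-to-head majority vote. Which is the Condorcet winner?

C

C vs A: 54–26
C vs B: 42–38
C beats every other candidate.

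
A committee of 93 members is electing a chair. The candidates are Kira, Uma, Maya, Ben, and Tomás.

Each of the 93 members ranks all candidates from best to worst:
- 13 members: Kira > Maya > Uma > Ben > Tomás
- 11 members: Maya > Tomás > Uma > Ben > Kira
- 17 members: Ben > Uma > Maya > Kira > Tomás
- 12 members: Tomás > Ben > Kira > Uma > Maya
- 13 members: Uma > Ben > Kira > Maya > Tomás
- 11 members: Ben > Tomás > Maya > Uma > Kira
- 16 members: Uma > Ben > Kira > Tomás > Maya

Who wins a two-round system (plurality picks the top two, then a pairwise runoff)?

Round 1 first-place votes: Kira 13, Uma 29, Maya 11, Ben 28, Tomás 12. Uma and Ben advance.
Runoff: Uma is ranked above Ben on 53 ballots, Ben above Uma on 40.

Uma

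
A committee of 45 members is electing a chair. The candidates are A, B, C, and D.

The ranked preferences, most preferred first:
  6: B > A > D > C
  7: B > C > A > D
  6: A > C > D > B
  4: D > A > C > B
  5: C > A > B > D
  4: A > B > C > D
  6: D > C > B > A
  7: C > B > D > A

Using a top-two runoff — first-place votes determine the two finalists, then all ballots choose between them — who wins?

Round 1 first-place votes: A 10, B 13, C 12, D 10. B and C advance.
Runoff: B is ranked above C on 17 ballots, C above B on 28.

C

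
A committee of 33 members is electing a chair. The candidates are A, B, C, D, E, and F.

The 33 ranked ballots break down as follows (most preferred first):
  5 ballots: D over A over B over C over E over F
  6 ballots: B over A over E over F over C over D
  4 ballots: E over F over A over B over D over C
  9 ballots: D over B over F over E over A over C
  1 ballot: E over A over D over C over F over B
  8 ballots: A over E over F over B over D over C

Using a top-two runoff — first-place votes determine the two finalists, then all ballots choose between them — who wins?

A

Round 1 first-place votes: A 8, B 6, C 0, D 14, E 5, F 0. D and A advance.
Runoff: D is ranked above A on 14 ballots, A above D on 19.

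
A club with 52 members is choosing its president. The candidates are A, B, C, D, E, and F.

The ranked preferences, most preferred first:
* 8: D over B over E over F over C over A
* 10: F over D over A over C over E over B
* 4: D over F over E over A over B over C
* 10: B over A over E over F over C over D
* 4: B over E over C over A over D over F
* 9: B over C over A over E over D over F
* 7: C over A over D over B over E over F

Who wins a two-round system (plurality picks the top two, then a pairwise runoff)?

D

Round 1 first-place votes: A 0, B 23, C 7, D 12, E 0, F 10. B and D advance.
Runoff: B is ranked above D on 23 ballots, D above B on 29.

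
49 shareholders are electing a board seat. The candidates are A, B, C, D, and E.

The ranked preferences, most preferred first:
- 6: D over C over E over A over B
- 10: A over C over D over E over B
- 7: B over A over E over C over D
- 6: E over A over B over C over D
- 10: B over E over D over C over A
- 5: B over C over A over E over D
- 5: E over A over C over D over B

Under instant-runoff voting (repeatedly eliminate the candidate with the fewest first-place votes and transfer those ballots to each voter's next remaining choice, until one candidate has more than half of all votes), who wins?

E

Round 1: A 10, B 22, C 0, D 6, E 11. C eliminated.
Round 2: A 10, B 22, D 6, E 11. D eliminated.
Round 3: A 10, B 22, E 17. A eliminated.
Round 4: B 22, E 27. E has a majority (≥25).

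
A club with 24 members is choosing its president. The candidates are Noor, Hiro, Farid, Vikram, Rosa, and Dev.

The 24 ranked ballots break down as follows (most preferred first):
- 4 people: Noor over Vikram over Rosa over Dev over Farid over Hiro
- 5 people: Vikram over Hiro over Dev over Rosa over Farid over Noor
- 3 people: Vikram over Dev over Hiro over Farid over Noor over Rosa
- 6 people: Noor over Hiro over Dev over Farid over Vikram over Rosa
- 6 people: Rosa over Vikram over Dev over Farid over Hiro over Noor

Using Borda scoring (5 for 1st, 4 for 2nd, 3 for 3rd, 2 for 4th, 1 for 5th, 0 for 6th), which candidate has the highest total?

Noor: 4×5 + 5×0 + 3×1 + 6×5 + 6×0 = 53
Hiro: 4×0 + 5×4 + 3×3 + 6×4 + 6×1 = 59
Farid: 4×1 + 5×1 + 3×2 + 6×2 + 6×2 = 39
Vikram: 4×4 + 5×5 + 3×5 + 6×1 + 6×4 = 86
Rosa: 4×3 + 5×2 + 3×0 + 6×0 + 6×5 = 52
Dev: 4×2 + 5×3 + 3×4 + 6×3 + 6×3 = 71

Vikram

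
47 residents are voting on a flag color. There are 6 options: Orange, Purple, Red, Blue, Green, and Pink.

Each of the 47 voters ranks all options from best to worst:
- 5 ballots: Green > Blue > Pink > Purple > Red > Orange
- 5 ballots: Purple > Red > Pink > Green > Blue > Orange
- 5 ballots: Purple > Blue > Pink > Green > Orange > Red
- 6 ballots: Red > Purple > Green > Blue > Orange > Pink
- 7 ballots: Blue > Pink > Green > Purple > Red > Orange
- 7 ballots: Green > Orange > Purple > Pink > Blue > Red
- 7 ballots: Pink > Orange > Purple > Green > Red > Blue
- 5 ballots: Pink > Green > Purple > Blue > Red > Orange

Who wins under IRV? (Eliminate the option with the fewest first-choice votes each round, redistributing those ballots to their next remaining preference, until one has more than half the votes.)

Round 1: Orange 0, Purple 10, Red 6, Blue 7, Green 12, Pink 12. Orange eliminated.
Round 2: Purple 10, Red 6, Blue 7, Green 12, Pink 12. Red eliminated.
Round 3: Purple 16, Blue 7, Green 12, Pink 12. Blue eliminated.
Round 4: Purple 16, Green 12, Pink 19. Green eliminated.
Round 5: Purple 23, Pink 24. Pink has a majority (≥24).

Pink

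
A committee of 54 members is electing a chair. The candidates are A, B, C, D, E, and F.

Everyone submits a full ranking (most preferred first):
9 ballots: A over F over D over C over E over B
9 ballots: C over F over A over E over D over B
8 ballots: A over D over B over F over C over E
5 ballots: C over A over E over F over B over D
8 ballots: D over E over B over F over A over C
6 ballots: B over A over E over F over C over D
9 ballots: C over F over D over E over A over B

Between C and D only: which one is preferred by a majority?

C

C is ranked above D on 29 ballots; D above C on 25.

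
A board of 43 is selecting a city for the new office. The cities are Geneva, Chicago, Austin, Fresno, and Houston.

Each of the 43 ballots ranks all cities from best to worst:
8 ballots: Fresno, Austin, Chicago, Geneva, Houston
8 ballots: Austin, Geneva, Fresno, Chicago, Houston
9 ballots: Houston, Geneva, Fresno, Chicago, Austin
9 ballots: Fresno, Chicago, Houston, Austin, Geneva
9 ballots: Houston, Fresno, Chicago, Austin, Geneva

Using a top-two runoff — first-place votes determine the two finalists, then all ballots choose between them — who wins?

Round 1 first-place votes: Geneva 0, Chicago 0, Austin 8, Fresno 17, Houston 18. Houston and Fresno advance.
Runoff: Houston is ranked above Fresno on 18 ballots, Fresno above Houston on 25.

Fresno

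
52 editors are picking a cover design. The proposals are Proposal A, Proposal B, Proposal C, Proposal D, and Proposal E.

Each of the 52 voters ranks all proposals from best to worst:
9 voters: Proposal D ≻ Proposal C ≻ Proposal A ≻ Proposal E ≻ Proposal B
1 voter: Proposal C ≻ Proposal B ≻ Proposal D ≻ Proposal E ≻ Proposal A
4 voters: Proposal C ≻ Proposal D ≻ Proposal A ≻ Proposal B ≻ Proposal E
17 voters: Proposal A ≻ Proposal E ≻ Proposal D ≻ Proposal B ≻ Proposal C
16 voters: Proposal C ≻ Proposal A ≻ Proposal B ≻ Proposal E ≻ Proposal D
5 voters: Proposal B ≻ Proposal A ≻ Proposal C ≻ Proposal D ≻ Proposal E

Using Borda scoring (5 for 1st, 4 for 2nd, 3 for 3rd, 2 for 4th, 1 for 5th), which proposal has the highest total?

Proposal A

Proposal A: 9×3 + 1×1 + 4×3 + 17×5 + 16×4 + 5×4 = 209
Proposal B: 9×1 + 1×4 + 4×2 + 17×2 + 16×3 + 5×5 = 128
Proposal C: 9×4 + 1×5 + 4×5 + 17×1 + 16×5 + 5×3 = 173
Proposal D: 9×5 + 1×3 + 4×4 + 17×3 + 16×1 + 5×2 = 141
Proposal E: 9×2 + 1×2 + 4×1 + 17×4 + 16×2 + 5×1 = 129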